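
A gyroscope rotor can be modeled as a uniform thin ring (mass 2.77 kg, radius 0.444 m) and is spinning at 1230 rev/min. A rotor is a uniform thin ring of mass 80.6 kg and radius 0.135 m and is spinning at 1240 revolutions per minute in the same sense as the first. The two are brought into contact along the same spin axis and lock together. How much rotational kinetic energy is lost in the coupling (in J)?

The coupling torques are internal; angular momentum about the shared axis is conserved.
Moments of inertia: I_A = (2.77)(0.444)² = 0.5461 kg·m²; I_B = (80.6)(0.135)² = 1.469 kg·m².
Taking A's sense as positive: L = (0.5461)(1230) + (1.469)(1240) = 2493 kg·m²·rpm.
Combined I = 0.5461 + 1.469 = 2.015 kg·m².
ω_f = L / I = 2493 / 2.015 = 1237 rpm.
KE_i = ½ΣIω² = 16910 J; KE_f = ½(2.015)(129.6)² = 16910 J.

ΔKE lost ≈ 0.218 J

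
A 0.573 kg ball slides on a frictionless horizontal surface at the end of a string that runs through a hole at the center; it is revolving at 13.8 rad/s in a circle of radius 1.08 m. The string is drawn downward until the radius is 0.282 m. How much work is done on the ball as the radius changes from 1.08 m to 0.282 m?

W ≈ 870 J

No torque about the axis ⇒ m r₁² ω₁ = m r₂² ω₂.
ω₂ = ω₁ (r₁/r₂)² = (13.8)(1.08/0.282)² = 202.4 rad/s.
W = ΔKE = ½m(v₂² − v₁²) = 869.8 J.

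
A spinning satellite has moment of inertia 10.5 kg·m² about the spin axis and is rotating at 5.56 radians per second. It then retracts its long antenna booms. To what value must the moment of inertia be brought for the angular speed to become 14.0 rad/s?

I₂ ≈ 4.17 kg·m²

Angular momentum about the spin axis is conserved since the torque about it is zero.
I₂ = I₁ω₁ / ω₂ = (10.5)(5.56) / (14.0) = 4.170 kg·m².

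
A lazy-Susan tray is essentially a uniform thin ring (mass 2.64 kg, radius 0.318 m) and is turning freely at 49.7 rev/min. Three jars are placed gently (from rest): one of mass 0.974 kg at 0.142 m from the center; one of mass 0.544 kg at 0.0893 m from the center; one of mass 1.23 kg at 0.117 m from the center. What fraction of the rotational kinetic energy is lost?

The added mass arrives with no angular momentum about the center, and any external torque about the center is negligible, so the system's angular momentum is conserved.
I_p = (2.64)(0.318)² = 0.2670 kg·m².
Added inertia Σmr² = (0.974)(0.142)² + (0.544)(0.0893)² + (1.23)(0.117)² = 0.04082 kg·m²; I_f = 0.2670 + 0.04082 = 0.3078 kg·m².
ω_f = I_p ω_i / I_f = (0.2670)(49.7) / 0.3078 = 43.11 rpm.
KE_i = ½(0.2670)(5.205 rad/s)² = 3.616 J; KE_f = ½(0.3078)(4.514)² = 3.136 J.
Fraction lost = 0.1326.

fraction ≈ 0.133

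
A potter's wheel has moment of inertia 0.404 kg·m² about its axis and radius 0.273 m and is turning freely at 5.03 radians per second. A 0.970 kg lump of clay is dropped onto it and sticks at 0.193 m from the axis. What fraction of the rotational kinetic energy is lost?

fraction ≈ 0.0821

No external torque acts about the axis; L_before = L_after.
Added inertia Σmr² = (0.970)(0.193)² = 0.03613 kg·m²; I_f = 0.4040 + 0.03613 = 0.4401 kg·m².
ω_f = I_p ω_i / I_f = (0.4040)(5.03) / 0.4401 = 4.617 rad/s.
KE_i = ½(0.4040)(5.030 rad/s)² = 5.111 J; KE_f = ½(0.4401)(4.617)² = 4.691 J.
Fraction lost = 0.08209.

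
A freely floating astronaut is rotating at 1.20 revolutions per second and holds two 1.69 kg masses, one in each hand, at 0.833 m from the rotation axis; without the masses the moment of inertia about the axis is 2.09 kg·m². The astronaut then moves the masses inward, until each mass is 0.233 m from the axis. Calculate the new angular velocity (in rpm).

Angular momentum about the spin axis is conserved since the torque about it is zero.
I₁ = 2.09 + 2(1.69)(0.833)² = 4.435 kg·m²; I₂ = 2.09 + 2(1.69)(0.233)² = 2.273 kg·m².
ω₂ = I₁ω₁ / I₂ = (4.435)(1.20 rev/s) / (2.273) = 2.341 rev/s = 140.5 rpm.

ω₂ ≈ 140 rpm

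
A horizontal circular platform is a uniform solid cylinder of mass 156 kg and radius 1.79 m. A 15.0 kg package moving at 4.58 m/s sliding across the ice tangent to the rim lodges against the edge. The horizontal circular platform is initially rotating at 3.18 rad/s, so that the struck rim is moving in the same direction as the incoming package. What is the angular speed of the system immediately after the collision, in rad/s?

|ω_f| ≈ 3.08 rad/s

About the central axle the impulsive forces during the collision are internal, so angular momentum about that axis is conserved.
I_p = ½(156)(1.79)² = 249.9 kg·m². Taking the sense of the package's angular momentum as positive, L_{package} = m v R = (15.0)(4.58)(1.79) = 123.0 kg·m²/s.
L_i = +I_p ω_p + m v R = +(249.9)(3.18) + 123.0 = 917.7 kg·m²/s.
After sticking, I_f = I_p + m R² = 249.9 + (15.0)(1.79)² = 298.0 kg·m².
ω_f = L_i / I_f = 917.7 / 298.0 = 3.080 rad/s.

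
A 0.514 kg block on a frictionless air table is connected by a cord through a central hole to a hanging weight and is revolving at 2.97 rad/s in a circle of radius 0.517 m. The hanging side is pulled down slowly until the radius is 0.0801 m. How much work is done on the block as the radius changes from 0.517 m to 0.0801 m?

W ≈ 24.6 J

The constraining force is radial, so m r² ω about the center is conserved.
ω₂ = ω₁ (r₁/r₂)² = (2.97)(0.517/0.0801)² = 123.7 rad/s.
W = ΔKE = ½m(v₂² − v₁²) = 24.64 J.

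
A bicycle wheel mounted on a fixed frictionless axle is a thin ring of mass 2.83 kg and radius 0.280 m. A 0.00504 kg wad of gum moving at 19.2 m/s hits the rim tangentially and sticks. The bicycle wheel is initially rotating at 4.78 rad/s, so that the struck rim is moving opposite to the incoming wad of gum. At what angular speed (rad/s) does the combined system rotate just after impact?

|ω_f| ≈ 4.65 rad/s

The axle reaction passes through the axle and exerts no torque about it; angular momentum about the axle is conserved through the impact.
I_p = (2.83)(0.280)² = 0.2219 kg·m². Taking the sense of the wad of gum's angular momentum as positive, L_{wad} = m v R = (0.00504)(19.2)(0.280) = 0.02710 kg·m²/s.
L_i = −I_p ω_p + m v R = −(0.2219)(4.78) + 0.02710 = -1.033 kg·m²/s.
After sticking, I_f = I_p + m R² = 0.2219 + (0.00504)(0.280)² = 0.2223 kg·m².
ω_f = L_i / I_f = -1.033 / 0.2223 = -4.650 rad/s.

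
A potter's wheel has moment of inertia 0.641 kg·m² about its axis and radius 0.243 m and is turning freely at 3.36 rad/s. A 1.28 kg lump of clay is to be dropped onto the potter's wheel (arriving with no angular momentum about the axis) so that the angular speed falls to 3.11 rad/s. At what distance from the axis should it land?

r ≈ 0.201 m

No external torque acts about the axis; L_before = L_after.
I_p ω_i = (I_p + m r²) ω_f ⇒ m r² = I_p(ω_i/ω_f − 1) = 0.6410(3.36/3.11 − 1) = 0.05153 kg·m².
r = √(0.05153/1.28) = 0.2006 m.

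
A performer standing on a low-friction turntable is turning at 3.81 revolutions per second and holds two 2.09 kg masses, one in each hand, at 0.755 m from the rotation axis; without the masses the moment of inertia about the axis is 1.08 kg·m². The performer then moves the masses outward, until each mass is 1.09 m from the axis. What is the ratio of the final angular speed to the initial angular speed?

ω₂/ω₁ ≈ 0.573

With no external torque about the axis, L is conserved: I₁ω₁ = I₂ω₂.
I₁ = 1.08 + 2(2.09)(0.755)² = 3.463 kg·m²; I₂ = 1.08 + 2(2.09)(1.09)² = 6.046 kg·m².
ω₂/ω₁ = I₁/I₂ = 3.463 / 6.046 = 0.5727.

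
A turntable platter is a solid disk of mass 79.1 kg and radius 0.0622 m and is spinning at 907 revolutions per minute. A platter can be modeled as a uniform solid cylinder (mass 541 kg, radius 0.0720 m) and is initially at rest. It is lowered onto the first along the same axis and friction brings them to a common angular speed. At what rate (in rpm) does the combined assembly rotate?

|ω_f| ≈ 89.2 rpm

The coupling torques are internal; angular momentum about the shared axis is conserved.
Moments of inertia: I_A = ½(79.1)(0.0622)² = 0.1530 kg·m²; I_B = ½(541)(0.0720)² = 1.402 kg·m².
Taking A's sense as positive: L = (0.1530)(907) = 138.8 kg·m²·rpm.
Combined I = 0.1530 + 1.402 = 1.555 kg·m².
ω_f = L / I = 138.8 / 1.555 = 89.23 rpm.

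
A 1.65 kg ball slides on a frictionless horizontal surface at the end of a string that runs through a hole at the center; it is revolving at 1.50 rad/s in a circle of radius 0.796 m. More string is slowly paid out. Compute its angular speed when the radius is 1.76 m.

The constraining force is radial, so m r² ω about the center is conserved.
ω₂ = ω₁ (r₁/r₂)² = (1.50)(0.796/1.76)² = 0.3068 rad/s.

ω₂ ≈ 0.307 rad/s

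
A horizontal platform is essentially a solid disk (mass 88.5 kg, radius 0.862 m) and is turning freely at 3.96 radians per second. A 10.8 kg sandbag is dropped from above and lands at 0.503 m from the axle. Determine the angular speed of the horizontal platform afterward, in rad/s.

ω_f ≈ 3.66 rad/s

No external torque acts about the axle; L_before = L_after.
I_p = ½(88.5)(0.862)² = 32.88 kg·m².
Added inertia Σmr² = (10.8)(0.503)² = 2.732 kg·m²; I_f = 32.88 + 2.732 = 35.61 kg·m².
ω_f = I_p ω_i / I_f = (32.88)(3.96) / 35.61 = 3.656 rad/s.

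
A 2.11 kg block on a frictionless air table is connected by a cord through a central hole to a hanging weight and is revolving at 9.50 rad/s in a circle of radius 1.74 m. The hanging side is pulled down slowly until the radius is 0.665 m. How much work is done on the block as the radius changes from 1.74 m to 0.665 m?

W ≈ 1690 J

The constraining force is radial, so m r² ω about the center is conserved.
ω₂ = ω₁ (r₁/r₂)² = (9.50)(1.74/0.665)² = 65.04 rad/s.
W = ΔKE = ½m(v₂² − v₁²) = 1685 J.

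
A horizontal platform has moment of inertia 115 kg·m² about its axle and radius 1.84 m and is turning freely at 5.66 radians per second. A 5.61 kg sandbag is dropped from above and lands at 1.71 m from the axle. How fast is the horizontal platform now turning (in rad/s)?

ω_f ≈ 4.95 rad/s

The added mass arrives with no angular momentum about the axle, and any external torque about the axle is negligible, so the system's angular momentum is conserved.
Added inertia Σmr² = (5.61)(1.71)² = 16.40 kg·m²; I_f = 115.0 + 16.40 = 131.4 kg·m².
ω_f = I_p ω_i / I_f = (115.0)(5.66) / 131.4 = 4.953 rad/s.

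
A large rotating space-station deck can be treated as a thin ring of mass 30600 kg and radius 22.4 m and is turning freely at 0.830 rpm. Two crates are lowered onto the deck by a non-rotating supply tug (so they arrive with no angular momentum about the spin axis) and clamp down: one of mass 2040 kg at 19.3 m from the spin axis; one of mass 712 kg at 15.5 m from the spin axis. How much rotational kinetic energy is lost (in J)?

The added mass arrives with no angular momentum about the spin axis, and any external torque about the spin axis is negligible, so the system's angular momentum is conserved.
I_p = (30600)(22.4)² = 1.535e+07 kg·m².
Added inertia Σmr² = (2040)(19.3)² + (712)(15.5)² = 9.309e+05 kg·m²; I_f = 1.535e+07 + 9.309e+05 = 1.628e+07 kg·m².
ω_f = I_p ω_i / I_f = (1.535e+07)(0.830) / 1.628e+07 = 0.7826 rpm.
KE_i = ½(1.535e+07)(0.08692 rad/s)² = 58000 J; KE_f = ½(1.628e+07)(0.08195)² = 54680 J.

energy lost ≈ 3320 J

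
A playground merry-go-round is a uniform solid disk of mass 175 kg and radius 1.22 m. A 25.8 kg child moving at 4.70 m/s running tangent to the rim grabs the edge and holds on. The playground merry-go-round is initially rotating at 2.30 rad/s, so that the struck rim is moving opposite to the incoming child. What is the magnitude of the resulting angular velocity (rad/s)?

The axle reaction passes through the axle and exerts no torque about it; angular momentum about the axle is conserved through the impact.
I_p = ½(175)(1.22)² = 130.2 kg·m². Taking the sense of the child's angular momentum as positive, L_{child} = m v R = (25.8)(4.70)(1.22) = 147.9 kg·m²/s.
L_i = −I_p ω_p + m v R = −(130.2)(2.30) + 147.9 = -151.6 kg·m²/s.
After sticking, I_f = I_p + m R² = 130.2 + (25.8)(1.22)² = 168.6 kg·m².
ω_f = L_i / I_f = -151.6 / 168.6 = -0.8990 rad/s.

|ω_f| ≈ 0.899 rad/s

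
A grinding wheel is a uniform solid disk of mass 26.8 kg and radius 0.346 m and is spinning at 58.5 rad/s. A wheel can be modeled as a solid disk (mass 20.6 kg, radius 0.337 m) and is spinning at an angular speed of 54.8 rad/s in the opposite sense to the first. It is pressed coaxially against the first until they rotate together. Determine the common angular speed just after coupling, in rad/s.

No external torque acts about the common axis, so total angular momentum is conserved.
Moments of inertia: I_A = ½(26.8)(0.346)² = 1.604 kg·m²; I_B = ½(20.6)(0.337)² = 1.170 kg·m².
Taking A's sense as positive: L = (1.604)(58.5) − (1.170)(54.8) = 29.74 kg·m²·rad/s.
Combined I = 1.604 + 1.170 = 2.774 kg·m².
ω_f = L / I = 29.74 / 2.774 = 10.72 rad/s.

|ω_f| ≈ 10.7 rad/s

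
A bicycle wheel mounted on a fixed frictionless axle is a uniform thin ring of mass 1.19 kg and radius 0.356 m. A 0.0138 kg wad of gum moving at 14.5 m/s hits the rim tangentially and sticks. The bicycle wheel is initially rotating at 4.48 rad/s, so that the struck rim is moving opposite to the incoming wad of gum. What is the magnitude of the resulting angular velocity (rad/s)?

|ω_f| ≈ 3.96 rad/s

About the axle the impulsive forces during the collision are internal, so angular momentum about that axis is conserved.
I_p = (1.19)(0.356)² = 0.1508 kg·m². Taking the sense of the wad of gum's angular momentum as positive, L_{wad} = m v R = (0.0138)(14.5)(0.356) = 0.07124 kg·m²/s.
L_i = −I_p ω_p + m v R = −(0.1508)(4.48) + 0.07124 = -0.6044 kg·m²/s.
After sticking, I_f = I_p + m R² = 0.1508 + (0.0138)(0.356)² = 0.1526 kg·m².
ω_f = L_i / I_f = -0.6044 / 0.1526 = -3.962 rad/s.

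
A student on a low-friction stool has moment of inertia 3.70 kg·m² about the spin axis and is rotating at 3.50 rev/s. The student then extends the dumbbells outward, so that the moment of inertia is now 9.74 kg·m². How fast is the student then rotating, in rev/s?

ω₂ ≈ 1.33 rev/s

Angular momentum about the spin axis is conserved since the torque about it is zero.
ω₂ = I₁ω₁ / I₂ = (3.700)(3.50 rev/s) / (9.740) = 1.330 rev/s.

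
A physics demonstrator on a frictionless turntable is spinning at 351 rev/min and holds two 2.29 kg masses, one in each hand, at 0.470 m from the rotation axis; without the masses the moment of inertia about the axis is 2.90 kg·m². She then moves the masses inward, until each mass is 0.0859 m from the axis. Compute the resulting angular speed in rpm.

ω₂ ≈ 468 rpm

No external torque acts about the spin axis, so angular momentum is conserved.
I₁ = 2.90 + 2(2.29)(0.470)² = 3.912 kg·m²; I₂ = 2.90 + 2(2.29)(0.0859)² = 2.934 kg·m².
ω₂ = I₁ω₁ / I₂ = (3.912)(351 rpm) / (2.934) = 468.0 rpm.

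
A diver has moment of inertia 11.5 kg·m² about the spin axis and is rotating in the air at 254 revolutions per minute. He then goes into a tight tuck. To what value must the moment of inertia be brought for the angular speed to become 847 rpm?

Angular momentum about the spin axis is conserved since the torque about it is zero.
I₂ = I₁ω₁ / ω₂ = (11.5)(254) / (847) = 3.449 kg·m².

I₂ ≈ 3.45 kg·m²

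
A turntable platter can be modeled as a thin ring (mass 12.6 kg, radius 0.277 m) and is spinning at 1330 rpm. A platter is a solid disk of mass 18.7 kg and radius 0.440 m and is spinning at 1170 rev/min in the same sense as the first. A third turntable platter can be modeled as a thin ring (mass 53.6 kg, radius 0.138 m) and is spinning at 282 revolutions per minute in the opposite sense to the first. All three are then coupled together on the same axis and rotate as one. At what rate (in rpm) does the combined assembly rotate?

|ω_f| ≈ 820 rpm

No external torque acts about the common axis, so total angular momentum is conserved.
Moments of inertia: I_A = (12.6)(0.277)² = 0.9668 kg·m²; I_B = ½(18.7)(0.440)² = 1.810 kg·m²; I_C = (53.6)(0.138)² = 1.021 kg·m².
Taking A's sense as positive: L = (0.9668)(1330) + (1.810)(1170) − (1.021)(282) = 3116 kg·m²·rpm.
Combined I = 0.9668 + 1.810 + 1.021 = 3.798 kg·m².
ω_f = L / I = 3116 / 3.798 = 820.5 rpm.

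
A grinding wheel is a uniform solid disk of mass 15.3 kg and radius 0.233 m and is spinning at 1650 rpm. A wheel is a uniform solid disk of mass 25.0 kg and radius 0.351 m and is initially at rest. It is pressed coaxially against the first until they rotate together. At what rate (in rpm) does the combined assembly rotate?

The coupling torques are internal; angular momentum about the shared axis is conserved.
Moments of inertia: I_A = ½(15.3)(0.233)² = 0.4153 kg·m²; I_B = ½(25.0)(0.351)² = 1.540 kg·m².
Taking A's sense as positive: L = (0.4153)(1650) = 685.3 kg·m²·rpm.
Combined I = 0.4153 + 1.540 = 1.955 kg·m².
ω_f = L / I = 685.3 / 1.955 = 350.5 rpm.

|ω_f| ≈ 350 rpm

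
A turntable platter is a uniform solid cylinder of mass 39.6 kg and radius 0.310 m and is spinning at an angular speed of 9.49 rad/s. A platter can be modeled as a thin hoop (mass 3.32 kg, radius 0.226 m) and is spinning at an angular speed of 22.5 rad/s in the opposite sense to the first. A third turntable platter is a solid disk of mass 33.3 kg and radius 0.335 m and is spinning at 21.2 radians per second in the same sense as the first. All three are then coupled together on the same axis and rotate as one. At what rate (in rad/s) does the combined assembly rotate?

The coupling torques are internal; angular momentum about the shared axis is conserved.
Moments of inertia: I_A = ½(39.6)(0.310)² = 1.903 kg·m²; I_B = (3.32)(0.226)² = 0.1696 kg·m²; I_C = ½(33.3)(0.335)² = 1.869 kg·m².
Taking A's sense as positive: L = (1.903)(9.49) − (0.1696)(22.5) + (1.869)(21.2) = 53.86 kg·m²·rad/s.
Combined I = 1.903 + 0.1696 + 1.869 = 3.941 kg·m².
ω_f = L / I = 53.86 / 3.941 = 13.67 rad/s.

|ω_f| ≈ 13.7 rad/s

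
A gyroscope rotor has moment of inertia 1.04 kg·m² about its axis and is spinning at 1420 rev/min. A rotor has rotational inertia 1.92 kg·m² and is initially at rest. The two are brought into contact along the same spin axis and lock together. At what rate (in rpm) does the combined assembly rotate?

The coupling torques are internal; angular momentum about the shared axis is conserved.
Taking A's sense as positive: L = (1.040)(1420) = 1477 kg·m²·rpm.
Combined I = 1.040 + 1.920 = 2.960 kg·m².
ω_f = L / I = 1477 / 2.960 = 498.9 rpm.

|ω_f| ≈ 499 rpm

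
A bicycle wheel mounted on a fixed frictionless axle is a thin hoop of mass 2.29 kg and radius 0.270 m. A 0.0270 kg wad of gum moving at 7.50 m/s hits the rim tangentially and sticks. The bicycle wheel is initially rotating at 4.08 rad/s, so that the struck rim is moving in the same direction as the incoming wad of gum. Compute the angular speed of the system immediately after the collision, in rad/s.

The axle reaction passes through the axle and exerts no torque about it; angular momentum about the axle is conserved through the impact.
I_p = (2.29)(0.270)² = 0.1669 kg·m². Taking the sense of the wad of gum's angular momentum as positive, L_{wad} = m v R = (0.0270)(7.50)(0.270) = 0.05468 kg·m²/s.
L_i = +I_p ω_p + m v R = +(0.1669)(4.08) + 0.05468 = 0.7358 kg·m²/s.
After sticking, I_f = I_p + m R² = 0.1669 + (0.0270)(0.270)² = 0.1689 kg·m².
ω_f = L_i / I_f = 0.7358 / 0.1689 = 4.356 rad/s.

|ω_f| ≈ 4.36 rad/s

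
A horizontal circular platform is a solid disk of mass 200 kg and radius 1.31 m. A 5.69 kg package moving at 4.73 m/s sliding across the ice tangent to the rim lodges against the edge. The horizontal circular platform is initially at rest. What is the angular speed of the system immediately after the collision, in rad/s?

|ω_f| ≈ 0.194 rad/s

The axle reaction passes through the central axle and exerts no torque about it; angular momentum about the central axle is conserved through the impact.
I_p = ½(200)(1.31)² = 171.6 kg·m². Taking the sense of the package's angular momentum as positive, L_{package} = m v R = (5.69)(4.73)(1.31) = 35.26 kg·m²/s.
L_i = 0 + 35.26 = 35.26 kg·m²/s.
After sticking, I_f = I_p + m R² = 171.6 + (5.69)(1.31)² = 181.4 kg·m².
ω_f = L_i / I_f = 35.26 / 181.4 = 0.1944 rad/s.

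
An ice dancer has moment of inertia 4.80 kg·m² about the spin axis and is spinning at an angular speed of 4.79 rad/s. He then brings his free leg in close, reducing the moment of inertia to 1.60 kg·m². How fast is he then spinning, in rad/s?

With no external torque about the axis, L is conserved: I₁ω₁ = I₂ω₂.
ω₂ = I₁ω₁ / I₂ = (4.800)(4.79 rad/s) / (1.600) = 14.37 rad/s.

ω₂ ≈ 14.4 rad/s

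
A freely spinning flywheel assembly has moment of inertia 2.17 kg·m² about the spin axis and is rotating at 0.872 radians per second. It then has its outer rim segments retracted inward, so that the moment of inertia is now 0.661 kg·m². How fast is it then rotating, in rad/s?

ω₂ ≈ 2.86 rad/s

No external torque acts about the spin axis, so angular momentum is conserved.
ω₂ = I₁ω₁ / I₂ = (2.170)(0.872 rad/s) / (0.6610) = 2.863 rad/s.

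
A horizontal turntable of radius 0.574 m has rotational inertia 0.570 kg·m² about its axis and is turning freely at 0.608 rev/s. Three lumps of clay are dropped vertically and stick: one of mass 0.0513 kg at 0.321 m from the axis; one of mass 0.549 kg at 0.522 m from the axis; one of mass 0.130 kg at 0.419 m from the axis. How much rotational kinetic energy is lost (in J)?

energy lost ≈ 0.989 J

The added mass arrives with no angular momentum about the axis, and any external torque about the axis is negligible, so the system's angular momentum is conserved.
Added inertia Σmr² = (0.0513)(0.321)² + (0.549)(0.522)² + (0.130)(0.419)² = 0.1777 kg·m²; I_f = 0.5700 + 0.1777 = 0.7477 kg·m².
ω_f = I_p ω_i / I_f = (0.5700)(0.608) / 0.7477 = 0.4635 rev/s.
KE_i = ½(0.5700)(3.820 rad/s)² = 4.159 J; KE_f = ½(0.7477)(2.912)² = 3.171 J.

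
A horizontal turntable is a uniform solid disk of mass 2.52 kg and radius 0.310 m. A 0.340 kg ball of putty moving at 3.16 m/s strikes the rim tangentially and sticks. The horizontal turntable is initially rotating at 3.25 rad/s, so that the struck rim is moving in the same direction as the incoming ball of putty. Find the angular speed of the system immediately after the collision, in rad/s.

About the axle the impulsive forces during the collision are internal, so angular momentum about that axis is conserved.
I_p = ½(2.52)(0.310)² = 0.1211 kg·m². Taking the sense of the ball of putty's angular momentum as positive, L_{ball} = m v R = (0.340)(3.16)(0.310) = 0.3331 kg·m²/s.
L_i = +I_p ω_p + m v R = +(0.1211)(3.25) + 0.3331 = 0.7266 kg·m²/s.
After sticking, I_f = I_p + m R² = 0.1211 + (0.340)(0.310)² = 0.1538 kg·m².
ω_f = L_i / I_f = 0.7266 / 0.1538 = 4.726 rad/s.

|ω_f| ≈ 4.73 rad/s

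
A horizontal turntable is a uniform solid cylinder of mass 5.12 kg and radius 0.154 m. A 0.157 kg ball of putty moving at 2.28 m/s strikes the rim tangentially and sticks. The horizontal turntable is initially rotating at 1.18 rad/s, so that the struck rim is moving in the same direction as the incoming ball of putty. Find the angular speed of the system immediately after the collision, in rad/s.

|ω_f| ≈ 1.97 rad/s

About the axle the impulsive forces during the collision are internal, so angular momentum about that axis is conserved.
I_p = ½(5.12)(0.154)² = 0.06071 kg·m². Taking the sense of the ball of putty's angular momentum as positive, L_{ball} = m v R = (0.157)(2.28)(0.154) = 0.05513 kg·m²/s.
L_i = +I_p ω_p + m v R = +(0.06071)(1.18) + 0.05513 = 0.1268 kg·m²/s.
After sticking, I_f = I_p + m R² = 0.06071 + (0.157)(0.154)² = 0.06444 kg·m².
ω_f = L_i / I_f = 0.1268 / 0.06444 = 1.967 rad/s.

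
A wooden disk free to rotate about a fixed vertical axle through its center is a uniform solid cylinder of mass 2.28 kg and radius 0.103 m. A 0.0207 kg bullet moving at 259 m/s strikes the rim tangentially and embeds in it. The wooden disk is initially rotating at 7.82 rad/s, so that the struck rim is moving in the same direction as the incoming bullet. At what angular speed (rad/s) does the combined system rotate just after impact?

|ω_f| ≈ 52.5 rad/s

The axle reaction passes through the axle and exerts no torque about it; angular momentum about the axle is conserved through the impact.
I_p = ½(2.28)(0.103)² = 0.01209 kg·m². Taking the sense of the bullet's angular momentum as positive, L_{bullet} = m v R = (0.0207)(259)(0.103) = 0.5522 kg·m²/s.
L_i = +I_p ω_p + m v R = +(0.01209)(7.82) + 0.5522 = 0.6468 kg·m²/s.
After sticking, I_f = I_p + m R² = 0.01209 + (0.0207)(0.103)² = 0.01231 kg·m².
ω_f = L_i / I_f = 0.6468 / 0.01231 = 52.53 rad/s.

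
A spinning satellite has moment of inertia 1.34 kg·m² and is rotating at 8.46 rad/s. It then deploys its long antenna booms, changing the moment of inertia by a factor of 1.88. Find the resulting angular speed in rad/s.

ω₂ ≈ 4.50 rad/s

No external torque acts about the spin axis, so angular momentum is conserved.
I₂ = 1.88 × 1.34 = 2.519 kg·m².
ω₂ = I₁ω₁ / I₂ = (1.340)(8.46 rad/s) / (2.519) = 4.500 rad/s.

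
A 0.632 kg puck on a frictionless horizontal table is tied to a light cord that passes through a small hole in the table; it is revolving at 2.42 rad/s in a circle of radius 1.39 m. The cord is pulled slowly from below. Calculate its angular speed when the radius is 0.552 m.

ω₂ ≈ 15.3 rad/s

The constraining force is radial, so m r² ω about the center is conserved.
ω₂ = ω₁ (r₁/r₂)² = (2.42)(1.39/0.552)² = 15.34 rad/s.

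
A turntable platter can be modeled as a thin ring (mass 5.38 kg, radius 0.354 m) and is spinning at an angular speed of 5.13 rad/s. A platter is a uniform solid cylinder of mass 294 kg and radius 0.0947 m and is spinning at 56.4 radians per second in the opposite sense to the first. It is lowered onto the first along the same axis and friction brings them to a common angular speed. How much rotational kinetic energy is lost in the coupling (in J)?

No external torque acts about the common axis, so total angular momentum is conserved.
Moments of inertia: I_A = (5.38)(0.354)² = 0.6742 kg·m²; I_B = ½(294)(0.0947)² = 1.318 kg·m².
Taking A's sense as positive: L = (0.6742)(5.13) − (1.318)(56.4) = -70.89 kg·m²·rad/s.
Combined I = 0.6742 + 1.318 = 1.993 kg·m².
ω_f = L / I = -70.89 / 1.993 = -35.58 rad/s.
KE_i = ½ΣIω² = 2106 J; KE_f = ½(1.993)(35.58)² = 1261 J.

ΔKE lost ≈ 844 J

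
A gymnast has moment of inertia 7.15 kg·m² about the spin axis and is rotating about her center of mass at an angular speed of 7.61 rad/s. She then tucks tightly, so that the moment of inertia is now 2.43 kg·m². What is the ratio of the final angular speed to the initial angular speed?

ω₂/ω₁ ≈ 2.94

No external torque acts about the spin axis, so angular momentum is conserved.
ω₂/ω₁ = I₁/I₂ = 7.150 / 2.430 = 2.942.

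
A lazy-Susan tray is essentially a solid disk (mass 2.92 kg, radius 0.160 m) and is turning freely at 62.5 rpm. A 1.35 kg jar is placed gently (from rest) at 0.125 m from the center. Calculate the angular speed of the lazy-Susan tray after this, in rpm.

No external torque acts about the center; L_before = L_after.
I_p = ½(2.92)(0.160)² = 0.03738 kg·m².
Added inertia Σmr² = (1.35)(0.125)² = 0.02109 kg·m²; I_f = 0.03738 + 0.02109 = 0.05847 kg·m².
ω_f = I_p ω_i / I_f = (0.03738)(62.5) / 0.05847 = 39.95 rpm.

ω_f ≈ 40.0 rpm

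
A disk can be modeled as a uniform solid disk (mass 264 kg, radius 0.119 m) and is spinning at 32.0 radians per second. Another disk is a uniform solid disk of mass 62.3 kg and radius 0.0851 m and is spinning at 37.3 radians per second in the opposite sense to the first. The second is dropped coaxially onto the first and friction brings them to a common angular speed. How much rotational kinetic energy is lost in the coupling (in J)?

No external torque acts about the common axis, so total angular momentum is conserved.
Moments of inertia: I_A = ½(264)(0.119)² = 1.869 kg·m²; I_B = ½(62.3)(0.0851)² = 0.2256 kg·m².
Taking A's sense as positive: L = (1.869)(32.0) − (0.2256)(37.3) = 51.40 kg·m²·rad/s.
Combined I = 1.869 + 0.2256 = 2.095 kg·m².
ω_f = L / I = 51.40 / 2.095 = 24.54 rad/s.
KE_i = ½ΣIω² = 1114 J; KE_f = ½(2.095)(24.54)² = 630.6 J.

ΔKE lost ≈ 483 J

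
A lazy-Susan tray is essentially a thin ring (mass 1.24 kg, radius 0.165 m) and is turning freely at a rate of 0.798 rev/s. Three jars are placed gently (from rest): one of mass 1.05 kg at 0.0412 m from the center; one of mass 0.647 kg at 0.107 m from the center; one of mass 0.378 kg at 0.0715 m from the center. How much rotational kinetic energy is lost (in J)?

The added mass arrives with no angular momentum about the center, and any external torque about the center is negligible, so the system's angular momentum is conserved.
I_p = (1.24)(0.165)² = 0.03376 kg·m².
Added inertia Σmr² = (1.05)(0.0412)² + (0.647)(0.107)² + (0.378)(0.0715)² = 0.01112 kg·m²; I_f = 0.03376 + 0.01112 = 0.04488 kg·m².
ω_f = I_p ω_i / I_f = (0.03376)(0.798) / 0.04488 = 0.6002 rev/s.
KE_i = ½(0.03376)(5.014 rad/s)² = 0.4244 J; KE_f = ½(0.04488)(3.771)² = 0.3192 J.

energy lost ≈ 0.105 J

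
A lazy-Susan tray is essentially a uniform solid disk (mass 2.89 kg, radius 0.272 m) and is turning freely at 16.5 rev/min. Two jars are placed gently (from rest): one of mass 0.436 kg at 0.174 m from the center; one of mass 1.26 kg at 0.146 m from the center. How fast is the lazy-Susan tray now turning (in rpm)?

The added mass arrives with no angular momentum about the center, and any external torque about the center is negligible, so the system's angular momentum is conserved.
I_p = ½(2.89)(0.272)² = 0.1069 kg·m².
Added inertia Σmr² = (0.436)(0.174)² + (1.26)(0.146)² = 0.04006 kg·m²; I_f = 0.1069 + 0.04006 = 0.1470 kg·m².
ω_f = I_p ω_i / I_f = (0.1069)(16.5) / 0.1470 = 12.00 rpm.

ω_f ≈ 12.0 rpm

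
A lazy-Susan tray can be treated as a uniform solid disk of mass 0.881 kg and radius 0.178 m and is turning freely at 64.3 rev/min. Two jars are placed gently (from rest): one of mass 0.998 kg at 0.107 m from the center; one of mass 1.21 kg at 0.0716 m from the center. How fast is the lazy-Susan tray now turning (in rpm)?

The added mass arrives with no angular momentum about the center, and any external torque about the center is negligible, so the system's angular momentum is conserved.
I_p = ½(0.881)(0.178)² = 0.01396 kg·m².
Added inertia Σmr² = (0.998)(0.107)² + (1.21)(0.0716)² = 0.01763 kg·m²; I_f = 0.01396 + 0.01763 = 0.03159 kg·m².
ω_f = I_p ω_i / I_f = (0.01396)(64.3) / 0.03159 = 28.41 rpm.

ω_f ≈ 28.4 rpm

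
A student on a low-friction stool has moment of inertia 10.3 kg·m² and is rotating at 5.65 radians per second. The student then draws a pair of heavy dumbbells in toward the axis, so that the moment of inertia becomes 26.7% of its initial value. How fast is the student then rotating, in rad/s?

ω₂ ≈ 21.2 rad/s

With no external torque about the axis, L is conserved: I₁ω₁ = I₂ω₂.
I₂ = 0.267 × 10.3 = 2.750 kg·m².
ω₂ = I₁ω₁ / I₂ = (10.30)(5.65 rad/s) / (2.750) = 21.16 rad/s.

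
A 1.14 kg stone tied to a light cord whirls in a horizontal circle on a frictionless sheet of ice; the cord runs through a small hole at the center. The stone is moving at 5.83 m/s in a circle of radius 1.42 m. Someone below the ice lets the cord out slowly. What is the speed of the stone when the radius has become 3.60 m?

The only horizontal force on the mass is along the cord (radial), so it exerts no torque about the hole and angular momentum m v r is conserved.
v₂ = v₁ r₁ / r₂ = (5.83)(1.42) / (3.60) = 2.300 m/s.

v₂ ≈ 2.30 m/s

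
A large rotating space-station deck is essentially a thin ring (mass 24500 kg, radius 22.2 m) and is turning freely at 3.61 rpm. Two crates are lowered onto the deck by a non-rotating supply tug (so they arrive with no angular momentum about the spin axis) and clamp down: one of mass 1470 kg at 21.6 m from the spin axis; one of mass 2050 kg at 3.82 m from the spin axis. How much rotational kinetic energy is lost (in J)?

The added mass arrives with no angular momentum about the spin axis, and any external torque about the spin axis is negligible, so the system's angular momentum is conserved.
I_p = (24500)(22.2)² = 1.207e+07 kg·m².
Added inertia Σmr² = (1470)(21.6)² + (2050)(3.82)² = 7.158e+05 kg·m²; I_f = 1.207e+07 + 7.158e+05 = 1.279e+07 kg·m².
ω_f = I_p ω_i / I_f = (1.207e+07)(3.61) / 1.279e+07 = 3.408 rpm.
KE_i = ½(1.207e+07)(0.3780 rad/s)² = 8.628e+05 J; KE_f = ½(1.279e+07)(0.3569)² = 8.145e+05 J.

energy lost ≈ 48300 J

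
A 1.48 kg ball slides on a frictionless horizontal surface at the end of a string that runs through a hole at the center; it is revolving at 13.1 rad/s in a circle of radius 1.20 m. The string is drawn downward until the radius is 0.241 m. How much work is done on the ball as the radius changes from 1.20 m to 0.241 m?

No torque about the axis ⇒ m r₁² ω₁ = m r₂² ω₂.
ω₂ = ω₁ (r₁/r₂)² = (13.1)(1.20/0.241)² = 324.8 rad/s.
W = ΔKE = ½m(v₂² − v₁²) = 4351 J.

W ≈ 4350 J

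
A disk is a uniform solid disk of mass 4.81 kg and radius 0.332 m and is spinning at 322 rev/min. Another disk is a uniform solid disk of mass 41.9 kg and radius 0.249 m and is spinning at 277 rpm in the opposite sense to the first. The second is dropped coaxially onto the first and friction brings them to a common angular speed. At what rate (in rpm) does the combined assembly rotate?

|ω_f| ≈ 175 rpm

No external torque acts about the common axis, so total angular momentum is conserved.
Moments of inertia: I_A = ½(4.81)(0.332)² = 0.2651 kg·m²; I_B = ½(41.9)(0.249)² = 1.299 kg·m².
Taking A's sense as positive: L = (0.2651)(322) − (1.299)(277) = -274.4 kg·m²·rpm.
Combined I = 0.2651 + 1.299 = 1.564 kg·m².
ω_f = L / I = -274.4 / 1.564 = -175.5 rpm.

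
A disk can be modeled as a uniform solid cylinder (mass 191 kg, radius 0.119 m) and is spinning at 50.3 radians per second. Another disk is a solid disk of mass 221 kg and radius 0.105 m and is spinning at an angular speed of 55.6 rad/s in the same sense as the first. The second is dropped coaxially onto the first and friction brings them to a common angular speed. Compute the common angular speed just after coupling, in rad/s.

|ω_f| ≈ 52.8 rad/s

No external torque acts about the common axis, so total angular momentum is conserved.
Moments of inertia: I_A = ½(191)(0.119)² = 1.352 kg·m²; I_B = ½(221)(0.105)² = 1.218 kg·m².
Taking A's sense as positive: L = (1.352)(50.3) + (1.218)(55.6) = 135.8 kg·m²·rad/s.
Combined I = 1.352 + 1.218 = 2.571 kg·m².
ω_f = L / I = 135.8 / 2.571 = 52.81 rad/s.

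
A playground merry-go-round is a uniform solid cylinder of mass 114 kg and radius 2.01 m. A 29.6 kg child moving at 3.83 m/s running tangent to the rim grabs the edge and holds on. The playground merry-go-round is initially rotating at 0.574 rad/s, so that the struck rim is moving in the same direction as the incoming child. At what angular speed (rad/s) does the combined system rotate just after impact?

About the axle the impulsive forces during the collision are internal, so angular momentum about that axis is conserved.
I_p = ½(114)(2.01)² = 230.3 kg·m². Taking the sense of the child's angular momentum as positive, L_{child} = m v R = (29.6)(3.83)(2.01) = 227.9 kg·m²/s.
L_i = +I_p ω_p + m v R = +(230.3)(0.574) + 227.9 = 360.1 kg·m²/s.
After sticking, I_f = I_p + m R² = 230.3 + (29.6)(2.01)² = 349.9 kg·m².
ω_f = L_i / I_f = 360.1 / 349.9 = 1.029 rad/s.

|ω_f| ≈ 1.03 rad/s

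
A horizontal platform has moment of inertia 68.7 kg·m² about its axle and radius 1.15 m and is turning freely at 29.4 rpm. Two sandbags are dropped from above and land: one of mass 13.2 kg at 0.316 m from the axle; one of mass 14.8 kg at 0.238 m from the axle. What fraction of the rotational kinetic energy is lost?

No external torque acts about the axle; L_before = L_after.
Added inertia Σmr² = (13.2)(0.316)² + (14.8)(0.238)² = 2.156 kg·m²; I_f = 68.70 + 2.156 = 70.86 kg·m².
ω_f = I_p ω_i / I_f = (68.70)(29.4) / 70.86 = 28.51 rpm.
KE_i = ½(68.70)(3.079 rad/s)² = 325.6 J; KE_f = ½(70.86)(2.985)² = 315.7 J.
Fraction lost = 0.03043.

fraction ≈ 0.0304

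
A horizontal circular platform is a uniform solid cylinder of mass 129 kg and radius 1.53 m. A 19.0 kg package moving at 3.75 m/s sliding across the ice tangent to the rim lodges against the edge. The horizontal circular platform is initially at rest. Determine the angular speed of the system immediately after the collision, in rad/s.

|ω_f| ≈ 0.558 rad/s

About the central axle the impulsive forces during the collision are internal, so angular momentum about that axis is conserved.
I_p = ½(129)(1.53)² = 151.0 kg·m². Taking the sense of the package's angular momentum as positive, L_{package} = m v R = (19.0)(3.75)(1.53) = 109.0 kg·m²/s.
L_i = 0 + 109.0 = 109.0 kg·m²/s.
After sticking, I_f = I_p + m R² = 151.0 + (19.0)(1.53)² = 195.5 kg·m².
ω_f = L_i / I_f = 109.0 / 195.5 = 0.5577 rad/s.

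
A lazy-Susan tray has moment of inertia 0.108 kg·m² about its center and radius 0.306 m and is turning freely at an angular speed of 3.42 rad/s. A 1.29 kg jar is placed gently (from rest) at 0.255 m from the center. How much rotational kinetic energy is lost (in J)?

The added mass arrives with no angular momentum about the center, and any external torque about the center is negligible, so the system's angular momentum is conserved.
Added inertia Σmr² = (1.29)(0.255)² = 0.08388 kg·m²; I_f = 0.1080 + 0.08388 = 0.1919 kg·m².
ω_f = I_p ω_i / I_f = (0.1080)(3.42) / 0.1919 = 1.925 rad/s.
KE_i = ½(0.1080)(3.420 rad/s)² = 0.6316 J; KE_f = ½(0.1919)(1.925)² = 0.3555 J.

energy lost ≈ 0.276 J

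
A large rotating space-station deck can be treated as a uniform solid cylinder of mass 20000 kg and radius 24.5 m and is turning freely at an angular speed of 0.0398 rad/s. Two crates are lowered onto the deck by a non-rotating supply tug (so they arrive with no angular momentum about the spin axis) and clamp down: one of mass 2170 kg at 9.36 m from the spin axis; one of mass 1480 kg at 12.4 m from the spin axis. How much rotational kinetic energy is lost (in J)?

No external torque acts about the spin axis; L_before = L_after.
I_p = ½(20000)(24.5)² = 6.002e+06 kg·m².
Added inertia Σmr² = (2170)(9.36)² + (1480)(12.4)² = 4.177e+05 kg·m²; I_f = 6.002e+06 + 4.177e+05 = 6.420e+06 kg·m².
ω_f = I_p ω_i / I_f = (6.002e+06)(0.0398) / 6.420e+06 = 0.03721 rad/s.
KE_i = ½(6.002e+06)(0.03980 rad/s)² = 4754 J; KE_f = ½(6.420e+06)(0.03721)² = 4445 J.

energy lost ≈ 309 J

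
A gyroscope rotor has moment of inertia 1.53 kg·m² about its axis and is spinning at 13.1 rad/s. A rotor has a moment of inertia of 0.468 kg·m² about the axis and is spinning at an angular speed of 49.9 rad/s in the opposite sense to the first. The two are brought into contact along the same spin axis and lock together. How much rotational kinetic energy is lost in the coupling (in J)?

ΔKE lost ≈ 711 J

The coupling torques are internal; angular momentum about the shared axis is conserved.
Taking A's sense as positive: L = (1.530)(13.1) − (0.4680)(49.9) = -3.310 kg·m²·rad/s.
Combined I = 1.530 + 0.4680 = 1.998 kg·m².
ω_f = L / I = -3.310 / 1.998 = -1.657 rad/s.
KE_i = ½ΣIω² = 713.9 J; KE_f = ½(1.998)(1.657)² = 2.742 J.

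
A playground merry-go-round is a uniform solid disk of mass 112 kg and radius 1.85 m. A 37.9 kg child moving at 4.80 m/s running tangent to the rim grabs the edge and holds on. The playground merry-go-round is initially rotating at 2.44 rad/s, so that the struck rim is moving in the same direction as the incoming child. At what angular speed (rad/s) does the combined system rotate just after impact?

|ω_f| ≈ 2.50 rad/s

About the axle the impulsive forces during the collision are internal, so angular momentum about that axis is conserved.
I_p = ½(112)(1.85)² = 191.7 kg·m². Taking the sense of the child's angular momentum as positive, L_{child} = m v R = (37.9)(4.80)(1.85) = 336.6 kg·m²/s.
L_i = +I_p ω_p + m v R = +(191.7)(2.44) + 336.6 = 804.2 kg·m²/s.
After sticking, I_f = I_p + m R² = 191.7 + (37.9)(1.85)² = 321.4 kg·m².
ω_f = L_i / I_f = 804.2 / 321.4 = 2.502 rad/s.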